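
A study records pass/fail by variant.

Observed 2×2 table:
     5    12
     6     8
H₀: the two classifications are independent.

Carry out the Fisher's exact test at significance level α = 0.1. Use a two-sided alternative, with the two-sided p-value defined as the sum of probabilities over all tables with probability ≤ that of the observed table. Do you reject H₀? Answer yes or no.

Margins: r₁=17, r₂=14, c₁=11, c₂=20, n=31
p_obs = C(17,5)·C(14,6)/C(31,11); sum pmf over tables with pmf ≤ p_obs
p-value (two-sided) = 0.47747
At α=0.1: p ≥ α → fail to reject H₀

reject H₀: no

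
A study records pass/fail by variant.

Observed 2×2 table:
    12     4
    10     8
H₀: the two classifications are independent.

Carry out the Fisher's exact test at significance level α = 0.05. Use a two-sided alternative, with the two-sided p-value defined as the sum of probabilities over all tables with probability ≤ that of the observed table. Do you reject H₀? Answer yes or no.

Margins: r₁=16, r₂=18, c₁=22, c₂=12, n=34
p_obs = C(16,12)·C(18,10)/C(34,22); sum pmf over tables with pmf ≤ p_obs
p-value (two-sided) = 0.29665
At α=0.05: p ≥ α → fail to reject H₀

reject H₀: no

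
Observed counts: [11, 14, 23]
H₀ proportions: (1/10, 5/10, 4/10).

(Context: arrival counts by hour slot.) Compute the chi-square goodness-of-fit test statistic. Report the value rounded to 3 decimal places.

test statistic = 12.927

n = 48; E_i = n·p_i = [4.80, 24.00, 19.20]
χ² = (11−4.80)²/4.80 + (14−24.00)²/24.00 + (23−19.20)²/19.20 = 12.9271
df = 2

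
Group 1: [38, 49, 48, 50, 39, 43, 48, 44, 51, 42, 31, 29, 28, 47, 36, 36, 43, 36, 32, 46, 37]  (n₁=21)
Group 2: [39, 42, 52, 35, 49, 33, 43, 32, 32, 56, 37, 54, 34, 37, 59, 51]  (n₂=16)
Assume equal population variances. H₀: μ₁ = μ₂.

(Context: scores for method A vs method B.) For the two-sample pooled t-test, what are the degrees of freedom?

degrees of freedom = 35

df = n₁ + n₂ − 2 = 21 + 16 − 2 = 35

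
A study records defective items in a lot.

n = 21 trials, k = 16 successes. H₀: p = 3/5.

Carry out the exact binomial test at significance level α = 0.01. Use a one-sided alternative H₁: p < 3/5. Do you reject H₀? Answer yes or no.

Exact binomial: n=21, k=16, p₀=3/5=0.6000
P(X≤16) from Σ C(n,i)·p₀^i·(1−p₀)^(n−i)
p-value (one-sided, H₁ less) = 0.96304
At α=0.01: p ≥ α → fail to reject H₀

reject H₀: no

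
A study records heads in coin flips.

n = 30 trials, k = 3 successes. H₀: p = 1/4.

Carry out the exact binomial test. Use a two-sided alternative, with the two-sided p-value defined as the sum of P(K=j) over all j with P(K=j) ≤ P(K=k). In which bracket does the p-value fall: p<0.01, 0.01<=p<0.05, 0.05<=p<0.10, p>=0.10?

Exact binomial: n=30, k=3, p₀=1/4=0.2500
P(X=j) = C(n,j)·p₀^j·(1−p₀)^(n−j); p = Σ P(X=j) over j with P(X=j) ≤ P(X=3)
p-value (two-sided) = 0.05904
→ bracket: 0.05<=p<0.10

p-value bracket: 0.05<=p<0.10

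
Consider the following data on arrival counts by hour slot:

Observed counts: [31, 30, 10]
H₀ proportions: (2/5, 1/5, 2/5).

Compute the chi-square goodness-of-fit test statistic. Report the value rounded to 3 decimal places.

test statistic = 29.739

n = 71; E_i = n·p_i = [28.40, 14.20, 28.40]
χ² = (31−28.40)²/28.40 + (30−14.20)²/14.20 + (10−28.40)²/28.40 = 29.7394
df = 2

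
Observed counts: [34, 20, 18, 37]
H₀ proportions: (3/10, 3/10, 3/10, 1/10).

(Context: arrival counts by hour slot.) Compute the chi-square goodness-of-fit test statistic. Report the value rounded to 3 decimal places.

n = 109; E_i = n·p_i = [32.70, 32.70, 32.70, 10.90]
χ² = (34−32.70)²/32.70 + (20−32.70)²/32.70 + (18−32.70)²/32.70 + (37−10.90)²/10.90 = 74.0887
df = 3

test statistic = 74.089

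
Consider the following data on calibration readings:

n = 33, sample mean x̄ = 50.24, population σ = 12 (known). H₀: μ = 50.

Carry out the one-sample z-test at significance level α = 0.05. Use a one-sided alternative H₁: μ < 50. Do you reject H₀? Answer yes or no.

SE = σ/√n = 12/√33 = 2.0889
z = (x̄−μ₀)/SE = (50.24−50)/2.0889 = 0.1149
p-value (one-sided, H₁ less) = 0.54573
At α=0.05: p ≥ α → fail to reject H₀

reject H₀: no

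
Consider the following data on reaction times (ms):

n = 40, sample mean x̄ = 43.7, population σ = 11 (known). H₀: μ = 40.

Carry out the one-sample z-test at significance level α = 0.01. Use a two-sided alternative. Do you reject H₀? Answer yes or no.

SE = σ/√n = 11/√40 = 1.7393
z = (x̄−μ₀)/SE = (43.7−40)/1.7393 = 2.1274
p-value (two-sided) = 0.03339
At α=0.01: p ≥ α → fail to reject H₀

reject H₀: no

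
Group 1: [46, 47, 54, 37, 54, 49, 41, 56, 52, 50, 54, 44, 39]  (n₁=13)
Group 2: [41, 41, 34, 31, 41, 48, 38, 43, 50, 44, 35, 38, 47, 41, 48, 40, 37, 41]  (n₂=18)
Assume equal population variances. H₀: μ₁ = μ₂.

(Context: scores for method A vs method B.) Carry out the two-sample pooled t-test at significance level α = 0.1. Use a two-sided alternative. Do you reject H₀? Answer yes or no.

reject H₀: yes

x̄₁=47.923, s₁=6.224, n₁=13
x̄₂=41.000, s₂=5.134, n₂=18
s_p² = [12·6.224² + 17·5.134²]/29 = 31.4801
SE = √(s_p²·(1/13+1/18)) = 2.0422
t = (47.923−41.000)/2.0422 = 3.3901
df = 29
p-value (two-sided) = 0.00203
At α=0.1: p < α → reject H₀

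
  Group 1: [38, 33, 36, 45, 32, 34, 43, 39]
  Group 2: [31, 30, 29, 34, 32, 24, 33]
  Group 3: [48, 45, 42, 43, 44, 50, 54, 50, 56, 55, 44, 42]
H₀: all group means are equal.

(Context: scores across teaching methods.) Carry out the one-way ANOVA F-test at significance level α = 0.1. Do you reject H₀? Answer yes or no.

Group means [37.50, 30.43, 47.75], grand mean 40.222
SSB = Σnᵢ(x̄ᵢ−x̄)² = 1410.702; SSW = ΣΣ(x−x̄ᵢ)² = 513.964
MSB = 1410.702/2 = 705.3512; MSW = 513.964/24 = 21.4152
F = MSB/MSW = 32.9370
df = (2, 24)
p-value (upper-tail) = 0.00000
At α=0.1: p < α → reject H₀

reject H₀: yes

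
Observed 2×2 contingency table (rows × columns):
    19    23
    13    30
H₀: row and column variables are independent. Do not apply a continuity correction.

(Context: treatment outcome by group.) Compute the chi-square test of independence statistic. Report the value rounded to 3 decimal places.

Row totals [42, 43], col totals [32, 53], n=85
χ² = (19−15.81)²/15.81 + (23−26.19)²/26.19 + (13−16.19)²/16.19 + (30−26.81)²/26.81 = 2.0380
df = 1

test statistic = 2.038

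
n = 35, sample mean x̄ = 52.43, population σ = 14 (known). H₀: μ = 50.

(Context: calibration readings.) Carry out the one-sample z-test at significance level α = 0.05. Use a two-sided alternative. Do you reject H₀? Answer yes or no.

SE = σ/√n = 14/√35 = 2.3664
z = (x̄−μ₀)/SE = (52.43−50)/2.3664 = 1.0269
p-value (two-sided) = 0.30449
At α=0.05: p ≥ α → fail to reject H₀

reject H₀: no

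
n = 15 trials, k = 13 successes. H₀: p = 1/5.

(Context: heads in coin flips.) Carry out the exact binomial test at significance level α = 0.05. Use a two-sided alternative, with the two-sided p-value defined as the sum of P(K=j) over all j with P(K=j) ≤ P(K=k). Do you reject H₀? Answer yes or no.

Exact binomial: n=15, k=13, p₀=1/5=0.2000
P(X=j) = C(n,j)·p₀^j·(1−p₀)^(n−j); p = Σ P(X=j) over j with P(X=j) ≤ P(X=13)
p-value (two-sided) = 0.00000
At α=0.05: p < α → reject H₀

reject H₀: yes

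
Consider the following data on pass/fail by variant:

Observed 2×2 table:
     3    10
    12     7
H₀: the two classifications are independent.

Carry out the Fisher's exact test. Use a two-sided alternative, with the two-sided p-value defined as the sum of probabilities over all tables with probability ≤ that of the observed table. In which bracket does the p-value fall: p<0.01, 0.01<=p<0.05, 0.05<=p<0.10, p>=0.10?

p-value bracket: 0.01<=p<0.05

Margins: r₁=13, r₂=19, c₁=15, c₂=17, n=32
p_obs = C(13,3)·C(19,12)/C(32,15); sum pmf over tables with pmf ≤ p_obs
p-value (two-sided) = 0.03592
→ bracket: 0.01<=p<0.05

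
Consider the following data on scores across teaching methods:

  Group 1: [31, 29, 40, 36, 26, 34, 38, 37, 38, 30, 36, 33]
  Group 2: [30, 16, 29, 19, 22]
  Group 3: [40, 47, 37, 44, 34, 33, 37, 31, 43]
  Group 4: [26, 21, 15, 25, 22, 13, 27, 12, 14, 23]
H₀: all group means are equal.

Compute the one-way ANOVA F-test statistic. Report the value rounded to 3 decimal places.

test statistic = 25.338

Group means [34.00, 23.20, 38.44, 19.80], grand mean 29.667
SSB = Σnᵢ(x̄ᵢ−x̄)² = 2101.378; SSW = ΣΣ(x−x̄ᵢ)² = 884.622
MSB = 2101.378/3 = 700.4593; MSW = 884.622/32 = 27.6444
F = MSB/MSW = 25.3382
df = (3, 32)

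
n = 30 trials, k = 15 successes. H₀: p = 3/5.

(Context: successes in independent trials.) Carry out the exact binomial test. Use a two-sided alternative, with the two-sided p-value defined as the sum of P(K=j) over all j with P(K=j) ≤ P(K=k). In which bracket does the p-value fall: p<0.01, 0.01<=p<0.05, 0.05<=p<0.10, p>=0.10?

p-value bracket: p>=0.10

Exact binomial: n=30, k=15, p₀=3/5=0.6000
P(X=j) = C(n,j)·p₀^j·(1−p₀)^(n−j); p = Σ P(X=j) over j with P(X=j) ≤ P(X=15)
p-value (two-sided) = 0.26938
→ bracket: p>=0.10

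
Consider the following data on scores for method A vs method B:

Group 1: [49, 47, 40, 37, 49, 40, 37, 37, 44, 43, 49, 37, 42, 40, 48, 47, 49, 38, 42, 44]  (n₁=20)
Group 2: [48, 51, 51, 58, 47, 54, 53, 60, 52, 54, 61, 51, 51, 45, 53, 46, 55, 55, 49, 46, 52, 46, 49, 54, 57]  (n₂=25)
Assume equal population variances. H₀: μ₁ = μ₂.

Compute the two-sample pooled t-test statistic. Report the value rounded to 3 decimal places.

x̄₁=42.950, s₁=4.594, n₁=20
x̄₂=51.920, s₂=4.368, n₂=25
s_p² = [19·4.594² + 24·4.368²]/43 = 19.9719
SE = √(s_p²·(1/20+1/25)) = 1.3407
t = (42.950−51.920)/1.3407 = -6.6906
df = 43

test statistic = -6.691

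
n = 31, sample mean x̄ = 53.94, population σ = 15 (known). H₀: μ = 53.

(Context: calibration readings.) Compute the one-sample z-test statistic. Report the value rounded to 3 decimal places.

SE = σ/√n = 15/√31 = 2.6941
z = (x̄−μ₀)/SE = (53.94−53)/2.6941 = 0.3489

test statistic = 0.349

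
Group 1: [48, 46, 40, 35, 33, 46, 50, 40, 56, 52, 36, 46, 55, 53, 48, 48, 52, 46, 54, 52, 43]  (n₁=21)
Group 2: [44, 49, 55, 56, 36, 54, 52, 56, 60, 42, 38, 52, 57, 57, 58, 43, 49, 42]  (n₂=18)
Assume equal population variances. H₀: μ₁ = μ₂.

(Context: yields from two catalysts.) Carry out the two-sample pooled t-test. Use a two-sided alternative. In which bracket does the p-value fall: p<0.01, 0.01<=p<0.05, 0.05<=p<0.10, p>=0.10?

x̄₁=46.619, s₁=6.682, n₁=21
x̄₂=50.000, s₂=7.428, n₂=18
s_p² = [20·6.682² + 17·7.428²]/37 = 49.4852
SE = √(s_p²·(1/21+1/18)) = 2.2596
t = (46.619−50.000)/2.2596 = -1.4963
df = 37
p-value (two-sided) = 0.14306
→ bracket: p>=0.10

p-value bracket: p>=0.10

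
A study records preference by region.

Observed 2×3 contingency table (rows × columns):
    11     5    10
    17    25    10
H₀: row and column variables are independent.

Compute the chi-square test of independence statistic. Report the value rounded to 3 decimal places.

test statistic = 6.696

Row totals [26, 52], col totals [28, 30, 20], n=78
χ² = (11−9.33)²/9.33 + (5−10.00)²/10.00 + (10−6.67)²/6.67 + (17−18.67)²/18.67 + (25−20.00)²/20.00 + (10−13.33)²/13.33 = 6.6964
df = 2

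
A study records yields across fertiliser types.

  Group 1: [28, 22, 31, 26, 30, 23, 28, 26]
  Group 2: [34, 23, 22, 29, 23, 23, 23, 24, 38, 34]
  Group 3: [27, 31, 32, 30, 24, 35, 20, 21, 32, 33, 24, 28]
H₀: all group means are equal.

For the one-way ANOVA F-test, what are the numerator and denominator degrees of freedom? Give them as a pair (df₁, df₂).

k = 3 groups, N = 30 total
df = (k−1, N−k) = (3−1, 30−3) = (2, 27)

degrees of freedom = [2, 27]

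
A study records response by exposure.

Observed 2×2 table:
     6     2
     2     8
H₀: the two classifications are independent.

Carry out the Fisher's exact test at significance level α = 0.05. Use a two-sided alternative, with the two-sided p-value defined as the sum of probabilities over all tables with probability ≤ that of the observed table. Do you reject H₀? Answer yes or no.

Margins: r₁=8, r₂=10, c₁=8, c₂=10, n=18
p_obs = C(8,6)·C(10,2)/C(18,8); sum pmf over tables with pmf ≤ p_obs
p-value (two-sided) = 0.05361
At α=0.05: p ≥ α → fail to reject H₀

reject H₀: no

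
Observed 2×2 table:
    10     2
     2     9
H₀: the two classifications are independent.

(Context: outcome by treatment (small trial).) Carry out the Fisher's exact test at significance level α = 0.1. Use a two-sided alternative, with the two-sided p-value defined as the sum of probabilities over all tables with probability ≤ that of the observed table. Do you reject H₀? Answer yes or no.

Margins: r₁=12, r₂=11, c₁=12, c₂=11, n=23
p_obs = C(12,10)·C(11,2)/C(23,12); sum pmf over tables with pmf ≤ p_obs
p-value (two-sided) = 0.00333
At α=0.1: p < α → reject H₀

reject H₀: yes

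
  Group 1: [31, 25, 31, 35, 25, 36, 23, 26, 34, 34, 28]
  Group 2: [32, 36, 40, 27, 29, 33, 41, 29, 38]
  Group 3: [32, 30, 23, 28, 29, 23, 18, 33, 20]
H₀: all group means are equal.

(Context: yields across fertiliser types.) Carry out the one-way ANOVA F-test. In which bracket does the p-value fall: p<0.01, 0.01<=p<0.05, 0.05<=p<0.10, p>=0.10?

p-value bracket: 0.01<=p<0.05

Group means [29.82, 33.89, 26.22], grand mean 29.966
SSB = Σnᵢ(x̄ᵢ−x̄)² = 264.885; SSW = ΣΣ(x−x̄ᵢ)² = 654.081
MSB = 264.885/2 = 132.4424; MSW = 654.081/26 = 25.1570
F = MSB/MSW = 5.2646
df = (2, 26)
p-value (upper-tail) = 0.01203
→ bracket: 0.01<=p<0.05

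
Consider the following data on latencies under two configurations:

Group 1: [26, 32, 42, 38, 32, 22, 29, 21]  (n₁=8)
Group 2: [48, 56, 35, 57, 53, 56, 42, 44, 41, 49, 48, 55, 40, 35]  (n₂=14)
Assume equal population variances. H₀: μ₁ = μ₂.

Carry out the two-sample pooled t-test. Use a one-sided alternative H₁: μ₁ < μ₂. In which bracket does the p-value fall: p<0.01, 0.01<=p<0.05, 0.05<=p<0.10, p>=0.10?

x̄₁=30.250, s₁=7.344, n₁=8
x̄₂=47.071, s₂=7.721, n₂=14
s_p² = [7·7.344² + 13·7.721²]/20 = 57.6214
SE = √(s_p²·(1/8+1/14)) = 3.3643
t = (30.250−47.071)/3.3643 = -5.0000
df = 20
p-value (one-sided, H₁ less) = 0.00003
→ bracket: p<0.01

p-value bracket: p<0.01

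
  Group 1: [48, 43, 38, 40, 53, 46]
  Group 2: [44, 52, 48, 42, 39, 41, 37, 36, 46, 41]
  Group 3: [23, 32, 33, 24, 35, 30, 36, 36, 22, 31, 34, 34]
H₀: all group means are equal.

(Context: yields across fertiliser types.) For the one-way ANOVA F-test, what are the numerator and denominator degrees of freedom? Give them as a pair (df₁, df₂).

k = 3 groups, N = 28 total
df = (k−1, N−k) = (3−1, 28−3) = (2, 25)

degrees of freedom = [2, 25]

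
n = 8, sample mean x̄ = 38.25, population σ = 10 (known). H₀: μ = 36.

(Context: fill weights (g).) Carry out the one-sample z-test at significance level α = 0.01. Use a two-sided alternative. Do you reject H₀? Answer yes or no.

reject H₀: no

SE = σ/√n = 10/√8 = 3.5355
z = (x̄−μ₀)/SE = (38.25−36)/3.5355 = 0.6364
p-value (two-sided) = 0.52452
At α=0.01: p ≥ α → fail to reject H₀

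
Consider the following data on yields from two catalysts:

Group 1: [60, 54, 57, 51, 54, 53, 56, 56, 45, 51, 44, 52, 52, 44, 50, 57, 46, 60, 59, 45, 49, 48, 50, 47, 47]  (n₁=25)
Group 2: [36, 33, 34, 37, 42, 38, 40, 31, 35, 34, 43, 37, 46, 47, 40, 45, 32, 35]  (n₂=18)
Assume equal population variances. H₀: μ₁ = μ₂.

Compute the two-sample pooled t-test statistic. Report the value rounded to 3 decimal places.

test statistic = 8.719

x̄₁=51.480, s₁=5.034, n₁=25
x̄₂=38.056, s₂=4.905, n₂=18
s_p² = [24·5.034² + 17·4.905²]/41 = 24.8094
SE = √(s_p²·(1/25+1/18)) = 1.5397
t = (51.480−38.056)/1.5397 = 8.7189
df = 41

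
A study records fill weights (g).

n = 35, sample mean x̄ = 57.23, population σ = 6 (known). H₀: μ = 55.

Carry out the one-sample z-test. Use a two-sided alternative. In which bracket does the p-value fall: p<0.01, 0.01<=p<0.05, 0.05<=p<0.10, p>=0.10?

SE = σ/√n = 6/√35 = 1.0142
z = (x̄−μ₀)/SE = (57.23−55)/1.0142 = 2.1988
p-value (two-sided) = 0.02789
→ bracket: 0.01<=p<0.05

p-value bracket: 0.01<=p<0.05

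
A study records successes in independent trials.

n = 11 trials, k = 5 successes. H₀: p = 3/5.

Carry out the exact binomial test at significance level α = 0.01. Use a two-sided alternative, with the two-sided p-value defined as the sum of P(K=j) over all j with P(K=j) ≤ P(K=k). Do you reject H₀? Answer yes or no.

Exact binomial: n=11, k=5, p₀=3/5=0.6000
P(X=j) = C(n,j)·p₀^j·(1−p₀)^(n−j); p = Σ P(X=j) over j with P(X=j) ≤ P(X=5)
p-value (two-sided) = 0.36542
At α=0.01: p ≥ α → fail to reject H₀

reject H₀: no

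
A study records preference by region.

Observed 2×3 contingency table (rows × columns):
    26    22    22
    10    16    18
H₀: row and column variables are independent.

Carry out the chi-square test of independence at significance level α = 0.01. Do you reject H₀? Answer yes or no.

Row totals [70, 44], col totals [36, 38, 40], n=114
χ² = (26−22.11)²/22.11 + (22−23.33)²/23.33 + (22−24.56)²/24.56 + (10−13.89)²/13.89 + (16−14.67)²/14.67 + (18−15.44)²/15.44 = 2.6674
df = 2
p-value (upper-tail) = 0.26350
At α=0.01: p ≥ α → fail to reject H₀

reject H₀: no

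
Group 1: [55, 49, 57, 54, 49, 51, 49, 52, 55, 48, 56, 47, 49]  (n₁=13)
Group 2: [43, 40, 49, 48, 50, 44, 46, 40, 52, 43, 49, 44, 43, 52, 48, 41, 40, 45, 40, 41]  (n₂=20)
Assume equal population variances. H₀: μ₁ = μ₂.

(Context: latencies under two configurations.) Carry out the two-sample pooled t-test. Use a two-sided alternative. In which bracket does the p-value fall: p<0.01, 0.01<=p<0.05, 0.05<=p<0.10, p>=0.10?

p-value bracket: p<0.01

x̄₁=51.615, s₁=3.404, n₁=13
x̄₂=44.900, s₂=4.103, n₂=20
s_p² = [12·3.404² + 19·4.103²]/31 = 14.8025
SE = √(s_p²·(1/13+1/20)) = 1.3707
t = (51.615−44.900)/1.3707 = 4.8993
df = 31
p-value (two-sided) = 0.00003
→ bracket: p<0.01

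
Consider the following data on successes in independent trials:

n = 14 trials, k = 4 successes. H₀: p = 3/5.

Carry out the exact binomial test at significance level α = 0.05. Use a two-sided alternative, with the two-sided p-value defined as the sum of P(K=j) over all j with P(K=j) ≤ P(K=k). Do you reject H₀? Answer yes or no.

reject H₀: yes

Exact binomial: n=14, k=4, p₀=3/5=0.6000
P(X=j) = C(n,j)·p₀^j·(1−p₀)^(n−j); p = Σ P(X=j) over j with P(X=j) ≤ P(X=4)
p-value (two-sided) = 0.02561
At α=0.05: p < α → reject H₀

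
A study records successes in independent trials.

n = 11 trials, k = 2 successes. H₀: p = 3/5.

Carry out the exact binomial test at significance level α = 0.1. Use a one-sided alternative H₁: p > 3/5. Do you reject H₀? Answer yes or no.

reject H₀: no

Exact binomial: n=11, k=2, p₀=3/5=0.6000
P(X≥2) from Σ C(n,i)·p₀^i·(1−p₀)^(n−i)
p-value (one-sided, H₁ greater) = 0.99927
At α=0.1: p ≥ α → fail to reject H₀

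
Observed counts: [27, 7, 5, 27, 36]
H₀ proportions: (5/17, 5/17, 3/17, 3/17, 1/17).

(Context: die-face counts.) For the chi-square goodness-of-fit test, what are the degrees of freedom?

df = k − 1 = 5 − 1 = 4

degrees of freedom = 4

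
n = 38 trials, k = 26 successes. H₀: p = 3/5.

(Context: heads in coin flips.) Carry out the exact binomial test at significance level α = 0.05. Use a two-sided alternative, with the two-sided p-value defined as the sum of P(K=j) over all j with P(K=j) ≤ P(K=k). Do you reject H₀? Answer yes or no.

reject H₀: no

Exact binomial: n=38, k=26, p₀=3/5=0.6000
P(X=j) = C(n,j)·p₀^j·(1−p₀)^(n−j); p = Σ P(X=j) over j with P(X=j) ≤ P(X=26)
p-value (two-sided) = 0.32395
At α=0.05: p ≥ α → fail to reject H₀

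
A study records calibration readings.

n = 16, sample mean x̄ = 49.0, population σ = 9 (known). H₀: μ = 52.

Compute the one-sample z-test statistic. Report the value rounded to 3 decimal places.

SE = σ/√n = 9/√16 = 2.2500
z = (x̄−μ₀)/SE = (49.0−52)/2.2500 = -1.3333

test statistic = -1.333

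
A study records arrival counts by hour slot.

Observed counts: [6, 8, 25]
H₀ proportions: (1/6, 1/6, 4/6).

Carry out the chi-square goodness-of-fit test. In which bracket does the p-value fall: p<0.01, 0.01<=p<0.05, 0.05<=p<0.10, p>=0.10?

n = 39; E_i = n·p_i = [6.50, 6.50, 26.00]
χ² = (6−6.50)²/6.50 + (8−6.50)²/6.50 + (25−26.00)²/26.00 = 0.4231
df = 2
p-value (upper-tail) = 0.80934
→ bracket: p>=0.10

p-value bracket: p>=0.10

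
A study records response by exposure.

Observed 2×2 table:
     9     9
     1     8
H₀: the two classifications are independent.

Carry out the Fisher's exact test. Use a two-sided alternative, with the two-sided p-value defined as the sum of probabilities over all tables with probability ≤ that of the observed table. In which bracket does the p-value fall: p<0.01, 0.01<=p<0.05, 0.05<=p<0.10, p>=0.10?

p-value bracket: 0.05<=p<0.10

Margins: r₁=18, r₂=9, c₁=10, c₂=17, n=27
p_obs = C(18,9)·C(9,1)/C(27,10); sum pmf over tables with pmf ≤ p_obs
p-value (two-sided) = 0.09117
→ bracket: 0.05<=p<0.10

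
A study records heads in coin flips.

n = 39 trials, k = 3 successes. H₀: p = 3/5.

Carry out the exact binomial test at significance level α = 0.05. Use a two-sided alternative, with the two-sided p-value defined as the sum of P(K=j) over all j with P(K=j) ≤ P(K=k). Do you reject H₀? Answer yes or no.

reject H₀: yes

Exact binomial: n=39, k=3, p₀=3/5=0.6000
P(X=j) = C(n,j)·p₀^j·(1−p₀)^(n−j); p = Σ P(X=j) over j with P(X=j) ≤ P(X=3)
p-value (two-sided) = 0.00000
At α=0.05: p < α → reject H₀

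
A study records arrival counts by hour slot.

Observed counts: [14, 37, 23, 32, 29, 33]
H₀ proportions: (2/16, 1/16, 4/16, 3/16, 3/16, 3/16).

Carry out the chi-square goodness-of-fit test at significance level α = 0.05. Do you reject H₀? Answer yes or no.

n = 168; E_i = n·p_i = [21.00, 10.50, 42.00, 31.50, 31.50, 31.50]
χ² = (14−21.00)²/21.00 + (37−10.50)²/10.50 + (23−42.00)²/42.00 + (32−31.50)²/31.50 + (29−31.50)²/31.50 + (33−31.50)²/31.50 = 78.0873
df = 5
p-value (upper-tail) = 0.00000
At α=0.05: p < α → reject H₀

reject H₀: yes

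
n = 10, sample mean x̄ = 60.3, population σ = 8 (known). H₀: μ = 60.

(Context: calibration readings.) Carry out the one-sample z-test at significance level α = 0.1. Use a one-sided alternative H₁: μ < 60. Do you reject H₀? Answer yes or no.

SE = σ/√n = 8/√10 = 2.5298
z = (x̄−μ₀)/SE = (60.3−60)/2.5298 = 0.1186
p-value (one-sided, H₁ less) = 0.54720
At α=0.1: p ≥ α → fail to reject H₀

reject H₀: no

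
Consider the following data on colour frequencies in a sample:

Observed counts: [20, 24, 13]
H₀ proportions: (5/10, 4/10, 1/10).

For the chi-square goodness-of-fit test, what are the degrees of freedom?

degrees of freedom = 2

df = k − 1 = 3 − 1 = 2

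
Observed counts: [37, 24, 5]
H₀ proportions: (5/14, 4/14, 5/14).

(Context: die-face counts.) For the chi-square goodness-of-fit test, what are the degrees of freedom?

df = k − 1 = 3 − 1 = 2

degrees of freedom = 2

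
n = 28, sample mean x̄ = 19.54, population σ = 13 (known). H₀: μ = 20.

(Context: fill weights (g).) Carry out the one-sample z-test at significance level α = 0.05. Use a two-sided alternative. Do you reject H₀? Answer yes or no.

SE = σ/√n = 13/√28 = 2.4568
z = (x̄−μ₀)/SE = (19.54−20)/2.4568 = -0.1872
p-value (two-sided) = 0.85147
At α=0.05: p ≥ α → fail to reject H₀

reject H₀: no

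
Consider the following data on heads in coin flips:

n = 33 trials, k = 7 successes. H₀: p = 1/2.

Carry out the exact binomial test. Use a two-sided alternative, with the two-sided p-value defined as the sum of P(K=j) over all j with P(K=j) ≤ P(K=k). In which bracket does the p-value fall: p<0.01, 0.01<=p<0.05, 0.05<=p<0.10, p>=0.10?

p-value bracket: p<0.01

Exact binomial: n=33, k=7, p₀=1/2=0.5000
P(X=j) = C(n,j)·p₀^j·(1−p₀)^(n−j); p = Σ P(X=j) over j with P(X=j) ≤ P(X=7)
p-value (two-sided) = 0.00132
→ bracket: p<0.01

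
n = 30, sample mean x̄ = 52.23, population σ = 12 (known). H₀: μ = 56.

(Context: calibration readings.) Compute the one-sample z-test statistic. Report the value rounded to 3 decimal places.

test statistic = -1.721

SE = σ/√n = 12/√30 = 2.1909
z = (x̄−μ₀)/SE = (52.23−56)/2.1909 = -1.7208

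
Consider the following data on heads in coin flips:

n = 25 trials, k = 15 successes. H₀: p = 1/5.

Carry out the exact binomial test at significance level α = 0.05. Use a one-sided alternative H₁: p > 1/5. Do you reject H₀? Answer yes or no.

Exact binomial: n=25, k=15, p₀=1/5=0.2000
P(X≥15) from Σ C(n,i)·p₀^i·(1−p₀)^(n−i)
p-value (one-sided, H₁ greater) = 0.00001
At α=0.05: p < α → reject H₀

reject H₀: yes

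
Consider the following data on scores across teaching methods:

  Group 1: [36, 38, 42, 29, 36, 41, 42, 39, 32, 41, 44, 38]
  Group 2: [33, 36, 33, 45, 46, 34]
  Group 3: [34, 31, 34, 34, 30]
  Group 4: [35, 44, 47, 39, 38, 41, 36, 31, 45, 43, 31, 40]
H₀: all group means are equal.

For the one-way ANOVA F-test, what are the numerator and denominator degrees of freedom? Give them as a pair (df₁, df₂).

k = 4 groups, N = 35 total
df = (k−1, N−k) = (4−1, 35−4) = (3, 31)

degrees of freedom = [3, 31]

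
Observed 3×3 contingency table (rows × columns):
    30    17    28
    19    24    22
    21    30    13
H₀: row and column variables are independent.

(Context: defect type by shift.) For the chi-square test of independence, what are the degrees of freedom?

degrees of freedom = 4

df = (r−1)(c−1) = (3−1)·(3−1) = 4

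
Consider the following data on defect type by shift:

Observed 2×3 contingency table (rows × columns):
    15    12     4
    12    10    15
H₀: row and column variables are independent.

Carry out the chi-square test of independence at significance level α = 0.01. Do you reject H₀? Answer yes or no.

Row totals [31, 37], col totals [27, 22, 19], n=68
χ² = (15−12.31)²/12.31 + (12−10.03)²/10.03 + (4−8.66)²/8.66 + (12−14.69)²/14.69 + (10−11.97)²/11.97 + (15−10.34)²/10.34 = 6.4040
df = 2
p-value (upper-tail) = 0.04068
At α=0.01: p ≥ α → fail to reject H₀

reject H₀: no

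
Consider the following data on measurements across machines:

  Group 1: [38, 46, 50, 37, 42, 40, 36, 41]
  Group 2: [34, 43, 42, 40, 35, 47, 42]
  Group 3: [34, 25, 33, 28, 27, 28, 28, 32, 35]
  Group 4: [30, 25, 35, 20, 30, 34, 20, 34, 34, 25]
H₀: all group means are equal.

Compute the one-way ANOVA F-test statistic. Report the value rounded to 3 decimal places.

test statistic = 16.377

Group means [41.25, 40.43, 30.00, 28.70], grand mean 34.412
SSB = Σnᵢ(x̄ᵢ−x̄)² = 1128.921; SSW = ΣΣ(x−x̄ᵢ)² = 689.314
MSB = 1128.921/3 = 376.3070; MSW = 689.314/30 = 22.9771
F = MSB/MSW = 16.3774
df = (3, 30)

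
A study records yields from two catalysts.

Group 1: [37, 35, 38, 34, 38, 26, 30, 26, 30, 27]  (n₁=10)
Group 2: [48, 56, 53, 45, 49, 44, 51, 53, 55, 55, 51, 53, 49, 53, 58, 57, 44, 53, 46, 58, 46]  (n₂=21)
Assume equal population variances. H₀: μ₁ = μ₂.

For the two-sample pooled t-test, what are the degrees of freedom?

degrees of freedom = 29

df = n₁ + n₂ − 2 = 10 + 21 − 2 = 29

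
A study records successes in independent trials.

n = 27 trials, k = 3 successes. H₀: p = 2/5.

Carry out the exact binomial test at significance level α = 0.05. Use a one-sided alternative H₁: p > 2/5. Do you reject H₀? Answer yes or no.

Exact binomial: n=27, k=3, p₀=2/5=0.4000
P(X≥3) from Σ C(n,i)·p₀^i·(1−p₀)^(n−i)
p-value (one-sided, H₁ greater) = 0.99982
At α=0.05: p ≥ α → fail to reject H₀

reject H₀: no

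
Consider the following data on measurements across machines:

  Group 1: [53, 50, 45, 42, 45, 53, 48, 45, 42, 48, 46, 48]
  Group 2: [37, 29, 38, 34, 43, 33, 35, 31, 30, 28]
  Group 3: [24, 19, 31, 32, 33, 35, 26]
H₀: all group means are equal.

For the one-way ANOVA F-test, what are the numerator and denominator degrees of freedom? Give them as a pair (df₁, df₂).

k = 3 groups, N = 29 total
df = (k−1, N−k) = (3−1, 29−3) = (2, 26)

degrees of freedom = [2, 26]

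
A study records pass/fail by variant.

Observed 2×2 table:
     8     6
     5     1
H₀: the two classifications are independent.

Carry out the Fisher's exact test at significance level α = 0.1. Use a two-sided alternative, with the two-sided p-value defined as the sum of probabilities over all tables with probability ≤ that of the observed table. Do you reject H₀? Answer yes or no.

Margins: r₁=14, r₂=6, c₁=13, c₂=7, n=20
p_obs = C(14,8)·C(6,5)/C(20,13); sum pmf over tables with pmf ≤ p_obs
p-value (two-sided) = 0.35436
At α=0.1: p ≥ α → fail to reject H₀

reject H₀: no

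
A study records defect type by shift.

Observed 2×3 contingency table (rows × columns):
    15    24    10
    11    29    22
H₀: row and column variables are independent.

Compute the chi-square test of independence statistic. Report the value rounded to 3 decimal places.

Row totals [49, 62], col totals [26, 53, 32], n=111
χ² = (15−11.48)²/11.48 + (24−23.40)²/23.40 + (10−14.13)²/14.13 + (11−14.52)²/14.52 + (29−29.60)²/29.60 + (22−17.87)²/17.87 = 4.1211
df = 2

test statistic = 4.121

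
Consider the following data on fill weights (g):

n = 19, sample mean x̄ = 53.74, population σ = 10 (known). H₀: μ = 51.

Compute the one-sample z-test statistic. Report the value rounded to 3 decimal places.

SE = σ/√n = 10/√19 = 2.2942
z = (x̄−μ₀)/SE = (53.74−51)/2.2942 = 1.1943

test statistic = 1.194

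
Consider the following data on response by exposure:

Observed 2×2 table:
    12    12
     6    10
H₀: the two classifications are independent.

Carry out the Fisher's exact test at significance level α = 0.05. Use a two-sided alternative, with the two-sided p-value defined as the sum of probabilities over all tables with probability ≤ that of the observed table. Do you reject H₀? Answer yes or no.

Margins: r₁=24, r₂=16, c₁=18, c₂=22, n=40
p_obs = C(24,12)·C(16,6)/C(40,18); sum pmf over tables with pmf ≤ p_obs
p-value (two-sided) = 0.52551
At α=0.05: p ≥ α → fail to reject H₀

reject H₀: no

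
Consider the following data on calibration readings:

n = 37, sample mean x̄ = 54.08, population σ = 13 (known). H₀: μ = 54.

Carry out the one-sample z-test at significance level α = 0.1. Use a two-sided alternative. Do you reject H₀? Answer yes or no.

SE = σ/√n = 13/√37 = 2.1372
z = (x̄−μ₀)/SE = (54.08−54)/2.1372 = 0.0374
p-value (two-sided) = 0.97014
At α=0.1: p ≥ α → fail to reject H₀

reject H₀: no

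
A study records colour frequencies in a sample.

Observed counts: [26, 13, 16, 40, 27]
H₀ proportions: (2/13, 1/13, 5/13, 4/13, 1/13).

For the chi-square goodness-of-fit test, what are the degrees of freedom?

degrees of freedom = 4

df = k − 1 = 5 − 1 = 4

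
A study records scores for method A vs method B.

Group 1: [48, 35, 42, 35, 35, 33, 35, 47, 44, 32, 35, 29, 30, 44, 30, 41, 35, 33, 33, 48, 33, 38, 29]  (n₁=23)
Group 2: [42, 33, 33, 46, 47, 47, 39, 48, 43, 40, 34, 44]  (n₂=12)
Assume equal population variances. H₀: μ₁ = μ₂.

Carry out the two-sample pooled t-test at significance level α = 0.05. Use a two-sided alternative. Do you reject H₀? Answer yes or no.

x̄₁=36.696, s₁=6.101, n₁=23
x̄₂=41.333, s₂=5.565, n₂=12
s_p² = [22·6.101² + 11·5.565²]/33 = 35.1375
SE = √(s_p²·(1/23+1/12)) = 2.1109
t = (36.696−41.333)/2.1109 = -2.1970
df = 33
p-value (two-sided) = 0.03515
At α=0.05: p < α → reject H₀

reject H₀: yes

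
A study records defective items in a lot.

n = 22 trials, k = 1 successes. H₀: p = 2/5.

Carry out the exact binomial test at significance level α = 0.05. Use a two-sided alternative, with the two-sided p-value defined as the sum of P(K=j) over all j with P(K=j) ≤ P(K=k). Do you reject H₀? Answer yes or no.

Exact binomial: n=22, k=1, p₀=2/5=0.4000
P(X=j) = C(n,j)·p₀^j·(1−p₀)^(n−j); p = Σ P(X=j) over j with P(X=j) ≤ P(X=1)
p-value (two-sided) = 0.00028
At α=0.05: p < α → reject H₀

reject H₀: yes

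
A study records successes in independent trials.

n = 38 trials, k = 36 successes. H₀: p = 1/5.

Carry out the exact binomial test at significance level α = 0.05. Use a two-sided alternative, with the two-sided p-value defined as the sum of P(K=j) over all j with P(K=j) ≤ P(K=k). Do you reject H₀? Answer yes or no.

reject H₀: yes

Exact binomial: n=38, k=36, p₀=1/5=0.2000
P(X=j) = C(n,j)·p₀^j·(1−p₀)^(n−j); p = Σ P(X=j) over j with P(X=j) ≤ P(X=36)
p-value (two-sided) = 0.00000
At α=0.05: p < α → reject H₀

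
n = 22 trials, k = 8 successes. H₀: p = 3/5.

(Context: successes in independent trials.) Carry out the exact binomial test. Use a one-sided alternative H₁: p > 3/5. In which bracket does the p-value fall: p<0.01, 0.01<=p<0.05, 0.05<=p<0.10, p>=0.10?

p-value bracket: p>=0.10

Exact binomial: n=22, k=8, p₀=3/5=0.6000
P(X≥8) from Σ C(n,i)·p₀^i·(1−p₀)^(n−i)
p-value (one-sided, H₁ greater) = 0.99295
→ bracket: p>=0.10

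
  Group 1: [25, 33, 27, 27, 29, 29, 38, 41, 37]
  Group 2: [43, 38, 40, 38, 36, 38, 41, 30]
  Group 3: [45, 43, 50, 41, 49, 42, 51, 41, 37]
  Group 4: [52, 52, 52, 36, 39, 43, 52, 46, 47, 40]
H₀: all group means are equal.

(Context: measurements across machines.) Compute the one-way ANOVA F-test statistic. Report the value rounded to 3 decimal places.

Group means [31.78, 38.00, 44.33, 45.90], grand mean 40.222
SSB = Σnᵢ(x̄ᵢ−x̄)² = 1155.767; SSW = ΣΣ(x−x̄ᵢ)² = 886.456
MSB = 1155.767/3 = 385.2556; MSW = 886.456/32 = 27.7017
F = MSB/MSW = 13.9073
df = (3, 32)

test statistic = 13.907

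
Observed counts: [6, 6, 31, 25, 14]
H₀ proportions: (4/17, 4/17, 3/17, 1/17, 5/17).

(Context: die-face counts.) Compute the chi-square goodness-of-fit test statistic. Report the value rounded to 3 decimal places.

test statistic = 125.842

n = 82; E_i = n·p_i = [19.29, 19.29, 14.47, 4.82, 24.12]
χ² = (6−19.29)²/19.29 + (6−19.29)²/19.29 + (31−14.47)²/14.47 + (25−4.82)²/4.82 + (14−24.12)²/24.12 = 125.8423
df = 4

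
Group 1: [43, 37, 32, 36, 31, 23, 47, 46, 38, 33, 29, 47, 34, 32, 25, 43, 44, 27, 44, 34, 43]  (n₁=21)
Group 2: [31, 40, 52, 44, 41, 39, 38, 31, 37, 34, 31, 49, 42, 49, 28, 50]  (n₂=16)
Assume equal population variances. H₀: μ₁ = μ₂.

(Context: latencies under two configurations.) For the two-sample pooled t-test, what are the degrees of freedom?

df = n₁ + n₂ − 2 = 21 + 16 − 2 = 35

degrees of freedom = 35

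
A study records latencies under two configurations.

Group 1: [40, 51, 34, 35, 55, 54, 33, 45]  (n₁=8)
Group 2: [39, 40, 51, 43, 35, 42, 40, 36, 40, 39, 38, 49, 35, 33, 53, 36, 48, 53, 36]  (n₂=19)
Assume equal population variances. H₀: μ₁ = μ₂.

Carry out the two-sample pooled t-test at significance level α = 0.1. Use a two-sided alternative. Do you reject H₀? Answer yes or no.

x̄₁=43.375, s₁=9.149, n₁=8
x̄₂=41.368, s₂=6.388, n₂=19
s_p² = [7·9.149² + 18·6.388²]/25 = 52.8118
SE = √(s_p²·(1/8+1/19)) = 3.0629
t = (43.375−41.368)/3.0629 = 0.6551
df = 25
p-value (two-sided) = 0.51836
At α=0.1: p ≥ α → fail to reject H₀

reject H₀: no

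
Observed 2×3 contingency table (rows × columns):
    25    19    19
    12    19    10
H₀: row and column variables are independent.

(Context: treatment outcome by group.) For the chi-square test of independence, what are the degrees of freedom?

degrees of freedom = 2

df = (r−1)(c−1) = (2−1)·(3−1) = 2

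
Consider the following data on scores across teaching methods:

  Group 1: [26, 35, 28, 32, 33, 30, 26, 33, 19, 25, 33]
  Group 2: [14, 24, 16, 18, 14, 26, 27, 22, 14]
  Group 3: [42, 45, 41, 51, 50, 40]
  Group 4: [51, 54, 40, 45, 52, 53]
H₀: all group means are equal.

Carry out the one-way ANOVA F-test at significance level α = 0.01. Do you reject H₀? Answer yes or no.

reject H₀: yes

Group means [29.09, 19.44, 44.83, 49.17], grand mean 33.094
SSB = Σnᵢ(x̄ᵢ−x̄)² = 4229.921; SSW = ΣΣ(x−x̄ᵢ)² = 720.798
MSB = 4229.921/3 = 1409.9736; MSW = 720.798/28 = 25.7428
F = MSB/MSW = 54.7716
df = (3, 28)
p-value (upper-tail) = 0.00000
At α=0.01: p < α → reject H₀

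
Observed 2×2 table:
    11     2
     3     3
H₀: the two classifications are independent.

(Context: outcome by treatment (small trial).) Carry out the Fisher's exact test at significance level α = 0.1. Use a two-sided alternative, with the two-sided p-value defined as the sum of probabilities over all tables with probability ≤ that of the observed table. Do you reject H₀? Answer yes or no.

Margins: r₁=13, r₂=6, c₁=14, c₂=5, n=19
p_obs = C(13,11)·C(6,3)/C(19,14); sum pmf over tables with pmf ≤ p_obs
p-value (two-sided) = 0.26213
At α=0.1: p ≥ α → fail to reject H₀

reject H₀: no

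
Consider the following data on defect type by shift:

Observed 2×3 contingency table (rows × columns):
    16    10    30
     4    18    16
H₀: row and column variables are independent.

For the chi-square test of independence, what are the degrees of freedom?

df = (r−1)(c−1) = (2−1)·(3−1) = 2

degrees of freedom = 2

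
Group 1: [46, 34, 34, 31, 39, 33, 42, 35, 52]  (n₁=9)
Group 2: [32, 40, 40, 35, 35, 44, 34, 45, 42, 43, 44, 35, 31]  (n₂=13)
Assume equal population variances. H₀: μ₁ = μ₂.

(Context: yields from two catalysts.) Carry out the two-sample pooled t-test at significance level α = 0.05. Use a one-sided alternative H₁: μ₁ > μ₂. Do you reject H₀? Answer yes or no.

reject H₀: no

x̄₁=38.444, s₁=6.984, n₁=9
x̄₂=38.462, s₂=4.960, n₂=13
s_p² = [8·6.984² + 12·4.960²]/20 = 34.2726
SE = √(s_p²·(1/9+1/13)) = 2.5386
t = (38.444−38.462)/2.5386 = -0.0067
df = 20
p-value (one-sided, H₁ greater) = 0.50265
At α=0.05: p ≥ α → fail to reject H₀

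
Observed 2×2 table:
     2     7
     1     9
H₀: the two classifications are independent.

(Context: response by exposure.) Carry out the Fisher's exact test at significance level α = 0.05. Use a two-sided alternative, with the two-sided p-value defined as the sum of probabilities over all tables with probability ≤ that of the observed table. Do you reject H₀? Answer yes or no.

Margins: r₁=9, r₂=10, c₁=3, c₂=16, n=19
p_obs = C(9,2)·C(10,1)/C(19,3); sum pmf over tables with pmf ≤ p_obs
p-value (two-sided) = 0.58204
At α=0.05: p ≥ α → fail to reject H₀

reject H₀: no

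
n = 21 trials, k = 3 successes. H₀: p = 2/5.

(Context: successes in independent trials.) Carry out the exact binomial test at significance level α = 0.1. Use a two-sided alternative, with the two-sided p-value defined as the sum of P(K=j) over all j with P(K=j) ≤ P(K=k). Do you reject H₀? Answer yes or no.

reject H₀: yes

Exact binomial: n=21, k=3, p₀=2/5=0.4000
P(X=j) = C(n,j)·p₀^j·(1−p₀)^(n−j); p = Σ P(X=j) over j with P(X=j) ≤ P(X=3)
p-value (two-sided) = 0.01457
At α=0.1: p < α → reject H₀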